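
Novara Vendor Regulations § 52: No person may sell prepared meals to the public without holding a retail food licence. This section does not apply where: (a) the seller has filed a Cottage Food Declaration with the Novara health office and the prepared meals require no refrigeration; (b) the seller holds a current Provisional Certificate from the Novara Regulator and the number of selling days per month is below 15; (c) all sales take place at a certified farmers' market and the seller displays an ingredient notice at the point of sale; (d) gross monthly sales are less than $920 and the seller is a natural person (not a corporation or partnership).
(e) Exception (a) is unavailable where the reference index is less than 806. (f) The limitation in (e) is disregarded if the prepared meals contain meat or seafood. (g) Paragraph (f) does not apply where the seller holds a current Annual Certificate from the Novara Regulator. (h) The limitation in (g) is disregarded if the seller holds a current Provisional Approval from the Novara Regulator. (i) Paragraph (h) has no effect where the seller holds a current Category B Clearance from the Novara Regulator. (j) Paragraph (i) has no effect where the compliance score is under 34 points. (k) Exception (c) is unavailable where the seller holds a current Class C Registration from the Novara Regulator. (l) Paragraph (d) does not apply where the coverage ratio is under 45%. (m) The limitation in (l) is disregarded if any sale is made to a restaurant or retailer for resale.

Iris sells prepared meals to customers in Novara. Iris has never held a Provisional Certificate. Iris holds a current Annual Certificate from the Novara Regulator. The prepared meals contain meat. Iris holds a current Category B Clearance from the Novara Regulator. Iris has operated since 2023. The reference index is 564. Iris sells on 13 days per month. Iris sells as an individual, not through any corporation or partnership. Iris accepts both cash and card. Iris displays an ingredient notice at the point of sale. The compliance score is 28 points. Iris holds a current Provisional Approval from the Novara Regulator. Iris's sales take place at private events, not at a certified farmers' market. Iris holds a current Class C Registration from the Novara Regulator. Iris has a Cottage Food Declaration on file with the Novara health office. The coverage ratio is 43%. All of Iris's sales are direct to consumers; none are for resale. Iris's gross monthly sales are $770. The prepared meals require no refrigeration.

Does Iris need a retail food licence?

No — exception (a) applies; Iris is not required to hold a retail food licence.

Exception (a)'s conditions are all satisfied: a Cottage Food Declaration is on file; the prepared meals are shelf-stable. As to paragraphs (e)–(j): (e) applies (the reference index is 564, less than the 806 limit), but yields to (f): (f) operates against (e): the prepared meals contain meat. (g) would limit (f) — a current Annual Certificate is held — but (h) sets (g) aside: (h) operates against (g): a current Provisional Approval is held. (i) would limit (h) — a current Category B Clearance is held — but (j) sets (i) aside: (j) operates against (i): the compliance score is 28 points, under the 34 points limit. So (a) applies.
Exception (b) fails — there is no Provisional Certificate in force.
Exception (c) does not apply: sales are at private events, not a certified farmers' market.
Exception (d): gross monthly sales are $770, less than the $920 limit; the seller is a natural person — every condition holds. Turning to paragraphs (l)–(m): (l) applies — the coverage ratio is 43%, under the 45% limit. (m), which would lift (l), is inapplicable — no sales are for resale. Exception (d) does not apply.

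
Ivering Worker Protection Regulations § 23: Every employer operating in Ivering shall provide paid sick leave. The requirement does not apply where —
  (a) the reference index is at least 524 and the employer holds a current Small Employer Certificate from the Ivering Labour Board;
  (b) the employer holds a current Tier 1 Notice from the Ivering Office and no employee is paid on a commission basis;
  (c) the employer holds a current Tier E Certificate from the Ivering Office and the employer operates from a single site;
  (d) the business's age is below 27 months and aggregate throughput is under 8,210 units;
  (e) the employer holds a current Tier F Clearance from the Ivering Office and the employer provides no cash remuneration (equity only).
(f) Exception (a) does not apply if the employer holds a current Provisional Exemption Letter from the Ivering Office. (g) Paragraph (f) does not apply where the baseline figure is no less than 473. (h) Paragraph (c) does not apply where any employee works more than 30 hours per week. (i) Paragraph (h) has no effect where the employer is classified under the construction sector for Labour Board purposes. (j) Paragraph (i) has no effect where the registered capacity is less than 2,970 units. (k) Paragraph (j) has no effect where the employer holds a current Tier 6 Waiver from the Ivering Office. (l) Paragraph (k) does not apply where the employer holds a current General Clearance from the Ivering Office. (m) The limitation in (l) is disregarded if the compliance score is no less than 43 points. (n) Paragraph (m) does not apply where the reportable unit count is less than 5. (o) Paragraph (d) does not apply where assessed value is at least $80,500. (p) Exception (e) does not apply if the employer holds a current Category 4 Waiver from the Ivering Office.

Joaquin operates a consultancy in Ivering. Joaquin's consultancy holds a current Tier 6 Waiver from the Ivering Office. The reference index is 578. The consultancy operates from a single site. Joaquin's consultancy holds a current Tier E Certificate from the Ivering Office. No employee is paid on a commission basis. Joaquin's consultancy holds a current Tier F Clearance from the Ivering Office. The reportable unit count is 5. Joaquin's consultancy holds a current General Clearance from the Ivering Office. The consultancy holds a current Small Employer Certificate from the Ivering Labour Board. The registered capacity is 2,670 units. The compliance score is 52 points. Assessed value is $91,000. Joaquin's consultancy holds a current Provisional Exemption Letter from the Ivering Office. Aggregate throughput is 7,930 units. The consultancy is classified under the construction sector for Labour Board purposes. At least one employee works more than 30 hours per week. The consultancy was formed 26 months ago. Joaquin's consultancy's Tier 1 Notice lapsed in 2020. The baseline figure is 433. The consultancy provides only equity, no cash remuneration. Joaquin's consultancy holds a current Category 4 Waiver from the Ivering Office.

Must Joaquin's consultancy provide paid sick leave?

Exception (a): the reference index is 578, meeting the 524 threshold; a current Small Employer Certificate is held — every condition holds. But: (f) applies — a current Provisional Exemption Letter is held. (g) does not operate here (the baseline figure is 433, short of 473), so (f) stands. So (a) is unavailable.
Exception (b) requires that the employer holds a current Tier 1 Notice from the Ivering Office; but no current Tier 1 Notice is held, so (b) is unavailable.
Exception (c) is satisfied on its face — a current Tier E Certificate is held; the employer operates from a single site. Applying paragraphs (h)–(n): (h) is triggered (at least one employee exceeds 30 hours/week), but is set aside by (i): (i) operates — the consultancy is classified under the construction sector. (j) operates (the registered capacity is 2,670 units, less than the 2,970 units limit), but is set aside by (k): (k) operates against (j): a current Tier 6 Waiver is held. (l) applies (a current General Clearance is held), but is overridden by (m): (m) operates — the compliance score is 52 points, meeting the 43 points threshold. (n), which would lift (m), is not engaged — the reportable unit count is 5, not less than 5. Exception (c) stands.
All of (d)'s requirements are met (the business's age is 26 months, below the 27 months limit; aggregate throughput is 7,930 units, under the 8,210 units limit). However, paragraph (o) must be considered: (o) operates against (d): assessed value is $91,000, meeting the $80,500 threshold. So (d) is unavailable.
All of (e)'s requirements are met (a current Tier F Clearance is held; remuneration is equity-only). But: (p) operates against (e): a current Category 4 Waiver is held. Exception (e) does not apply.

No — exception (c) applies; Joaquin's consultancy is not required to provide paid sick leave.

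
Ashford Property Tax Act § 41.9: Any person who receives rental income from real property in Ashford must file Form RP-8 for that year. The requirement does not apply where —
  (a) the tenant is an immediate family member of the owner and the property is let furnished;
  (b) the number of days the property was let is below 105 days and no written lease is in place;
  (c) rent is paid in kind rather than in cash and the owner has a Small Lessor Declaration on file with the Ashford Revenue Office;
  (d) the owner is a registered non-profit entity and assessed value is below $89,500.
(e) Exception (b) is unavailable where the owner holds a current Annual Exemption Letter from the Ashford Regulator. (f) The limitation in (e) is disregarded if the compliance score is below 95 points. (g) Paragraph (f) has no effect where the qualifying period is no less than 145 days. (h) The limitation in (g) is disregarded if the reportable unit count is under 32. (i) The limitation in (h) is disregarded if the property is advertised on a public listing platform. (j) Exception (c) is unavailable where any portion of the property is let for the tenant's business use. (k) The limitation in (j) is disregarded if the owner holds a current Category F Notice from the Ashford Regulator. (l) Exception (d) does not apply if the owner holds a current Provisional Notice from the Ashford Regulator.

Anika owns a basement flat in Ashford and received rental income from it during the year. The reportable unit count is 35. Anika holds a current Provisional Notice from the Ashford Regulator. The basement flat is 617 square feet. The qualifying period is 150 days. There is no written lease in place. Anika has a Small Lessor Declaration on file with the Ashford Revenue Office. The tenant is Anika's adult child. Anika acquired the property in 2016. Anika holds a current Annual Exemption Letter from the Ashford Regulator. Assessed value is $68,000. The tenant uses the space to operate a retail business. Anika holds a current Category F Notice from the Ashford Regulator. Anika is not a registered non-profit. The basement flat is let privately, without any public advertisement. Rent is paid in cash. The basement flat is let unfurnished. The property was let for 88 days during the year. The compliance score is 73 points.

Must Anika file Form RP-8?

Exception (a) requires that the property is let furnished; but the property is let unfurnished, so (a) is unavailable.
Exception (b): the number of days the property was let is 88 days, below the 105 days limit; there is no written lease — every condition holds. However, paragraphs (e)–(i) must be considered: (e) operates against (b): a current Annual Exemption Letter is held. (f) would limit (e) — the compliance score is 73 points, below the 95 points limit — but (g) sets (f) aside: (g) is triggered — the qualifying period is 150 days, meeting the 145 days threshold. (h), which would lift (g), does not operate here — the reportable unit count is 35, not under 32. (b) is therefore removed.
Exception (c) does not apply: rent is paid in cash.
Exception (d) does not apply: Anika is not a registered non-profit.
No exception applies. The general rule governs.

Yes — Anika must file Form RP-8.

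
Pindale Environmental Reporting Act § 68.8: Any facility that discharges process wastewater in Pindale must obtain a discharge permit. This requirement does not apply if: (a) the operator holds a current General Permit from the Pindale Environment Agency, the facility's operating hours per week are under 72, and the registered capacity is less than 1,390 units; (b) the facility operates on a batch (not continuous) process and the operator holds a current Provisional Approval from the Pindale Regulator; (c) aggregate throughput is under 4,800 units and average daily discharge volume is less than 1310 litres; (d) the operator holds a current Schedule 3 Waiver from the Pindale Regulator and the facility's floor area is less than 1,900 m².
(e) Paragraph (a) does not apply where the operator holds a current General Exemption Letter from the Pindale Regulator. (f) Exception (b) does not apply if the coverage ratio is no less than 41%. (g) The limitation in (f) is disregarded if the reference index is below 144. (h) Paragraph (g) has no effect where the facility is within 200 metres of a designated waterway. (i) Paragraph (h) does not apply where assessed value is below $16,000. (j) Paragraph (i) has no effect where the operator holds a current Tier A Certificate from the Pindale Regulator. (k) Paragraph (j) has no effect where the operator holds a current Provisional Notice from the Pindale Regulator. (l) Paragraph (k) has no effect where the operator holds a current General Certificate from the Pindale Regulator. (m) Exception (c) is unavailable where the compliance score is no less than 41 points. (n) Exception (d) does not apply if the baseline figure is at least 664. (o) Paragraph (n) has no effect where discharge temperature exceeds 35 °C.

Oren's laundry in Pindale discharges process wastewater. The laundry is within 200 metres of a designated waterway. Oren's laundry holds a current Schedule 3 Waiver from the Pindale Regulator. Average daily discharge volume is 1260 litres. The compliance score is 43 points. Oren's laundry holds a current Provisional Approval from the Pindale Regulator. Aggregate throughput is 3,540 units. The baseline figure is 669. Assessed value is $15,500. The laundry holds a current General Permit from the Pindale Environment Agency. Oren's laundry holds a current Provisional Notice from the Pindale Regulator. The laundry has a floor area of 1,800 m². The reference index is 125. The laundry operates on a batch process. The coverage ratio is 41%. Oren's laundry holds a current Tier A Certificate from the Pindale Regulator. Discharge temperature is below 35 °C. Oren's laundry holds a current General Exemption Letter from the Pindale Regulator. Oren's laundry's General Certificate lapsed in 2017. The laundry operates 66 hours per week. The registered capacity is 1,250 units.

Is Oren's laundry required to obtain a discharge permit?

No — exception (b) applies; Oren's laundry is not required to obtain a discharge permit.

Exception (a): a current General Permit is held; the facility's operating hours per week are 66, under the 72 limit; the registered capacity is 1,250 units, less than the 1,390 units limit — every condition holds. But: (e) is triggered — a current General Exemption Letter is held. So (a) is unavailable.
Exception (b): the facility operates on a batch process; a current Provisional Approval is held — every condition holds. Under paragraphs (f)–(l): (f) would limit (b) — the coverage ratio is 41%, meeting the 41% threshold — but (g) sets (f) aside: (g) operates — the reference index is 125, below the 144 limit. (h) would limit (g) — the laundry is within 200 m of a designated waterway — but (i) sets (h) aside: (i) operates against (h): assessed value is $15,500, below the $16,000 limit. (j) applies (a current Tier A Certificate is held), but is displaced by (k): (k) operates against (j): a current Provisional Notice is held. (l) does not operate here (no current General Certificate is held), so (k) stands. (b) remains available.
Exception (c) is satisfied on its face — aggregate throughput is 3,540 units, under the 4,800 units limit; average daily discharge volume is 1260 litres, less than the 1310 litres limit. However, paragraph (m) must be considered: (m) operates against (c): the compliance score is 43 points, meeting the 41 points threshold. (c) is therefore removed.
Exception (d): a current Schedule 3 Waiver is held; the facility's floor area is 1,800 m², less than the 1,900 m² limit — every condition holds. Turning to paragraphs (n)–(o): (n) operates against (d): the baseline figure is 669, meeting the 664 threshold. (o) is not engaged (discharge temperature is below 35 °C), so (n) stands. Exception (d) does not apply.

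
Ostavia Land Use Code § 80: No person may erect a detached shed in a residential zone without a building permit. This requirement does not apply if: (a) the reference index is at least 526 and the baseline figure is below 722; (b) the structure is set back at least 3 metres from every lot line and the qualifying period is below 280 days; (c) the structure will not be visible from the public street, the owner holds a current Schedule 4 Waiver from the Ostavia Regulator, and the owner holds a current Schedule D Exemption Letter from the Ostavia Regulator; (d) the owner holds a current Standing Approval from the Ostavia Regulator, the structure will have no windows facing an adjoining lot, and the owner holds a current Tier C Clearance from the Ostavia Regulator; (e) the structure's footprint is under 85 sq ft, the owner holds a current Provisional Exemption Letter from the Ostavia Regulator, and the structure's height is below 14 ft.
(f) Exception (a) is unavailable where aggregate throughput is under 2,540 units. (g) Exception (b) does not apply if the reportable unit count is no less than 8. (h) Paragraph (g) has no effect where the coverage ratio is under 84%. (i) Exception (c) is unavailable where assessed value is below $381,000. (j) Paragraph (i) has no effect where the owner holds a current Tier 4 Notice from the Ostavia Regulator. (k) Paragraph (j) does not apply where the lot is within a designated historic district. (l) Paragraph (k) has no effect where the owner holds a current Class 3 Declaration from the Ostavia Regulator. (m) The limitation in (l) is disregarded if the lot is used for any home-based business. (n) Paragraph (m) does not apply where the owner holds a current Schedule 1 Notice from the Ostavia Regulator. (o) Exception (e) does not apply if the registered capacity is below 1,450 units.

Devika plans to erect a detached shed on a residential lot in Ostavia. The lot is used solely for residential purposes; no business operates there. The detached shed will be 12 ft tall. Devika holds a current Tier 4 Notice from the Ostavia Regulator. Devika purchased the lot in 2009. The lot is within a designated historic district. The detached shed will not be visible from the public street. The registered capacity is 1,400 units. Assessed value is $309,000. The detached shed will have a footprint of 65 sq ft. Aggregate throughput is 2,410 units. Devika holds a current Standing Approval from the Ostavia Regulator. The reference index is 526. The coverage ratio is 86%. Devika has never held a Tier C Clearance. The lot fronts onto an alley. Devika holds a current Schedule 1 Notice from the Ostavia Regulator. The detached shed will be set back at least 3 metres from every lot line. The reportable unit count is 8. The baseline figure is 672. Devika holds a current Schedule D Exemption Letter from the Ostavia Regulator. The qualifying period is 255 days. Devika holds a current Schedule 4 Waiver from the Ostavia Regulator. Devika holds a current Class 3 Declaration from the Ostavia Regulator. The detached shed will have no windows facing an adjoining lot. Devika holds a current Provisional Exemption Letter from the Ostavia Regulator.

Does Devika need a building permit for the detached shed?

No — exception (c) applies; Devika does not need a building permit.

All of (a)'s requirements are met (the reference index is 526, meeting the 526 threshold; the baseline figure is 672, below the 722 limit). However, paragraph (f) must be considered: (f) operates against (a): aggregate throughput is 2,410 units, under the 2,540 units limit. (a) is therefore removed.
Exception (b) is satisfied on its face — the setback is at least 3 m on every side; the qualifying period is 255 days, below the 280 days limit. But: (g) operates — the reportable unit count is 8, meeting the 8 threshold. (h) is not triggered (the coverage ratio is 86%, not under 84%), so (g) stands. (b) is therefore removed.
All of (c)'s requirements are met (the structure will not be visible from the street; a current Schedule 4 Waiver is held; a current Schedule D Exemption Letter is held). As to paragraphs (i)–(n): (i) would limit (c) — assessed value is $309,000, below the $381,000 limit — but (j) sets (i) aside: (j) applies — a current Tier 4 Notice is held. (k) operates (the lot is in a historic district), but is set aside by (l): (l) operates against (k): a current Class 3 Declaration is held. (m) is inapplicable (the lot is solely residential), so (l) stands. So (c) applies.
Exception (d) requires that the owner holds a current Tier C Clearance from the Ostavia Regulator; but there is no Tier C Clearance in force, so (d) is unavailable.
Exception (e): the structure's footprint is 65 sq ft, under the 85 sq ft limit; a current Provisional Exemption Letter is held; the structure's height is 12 ft, below the 14 ft limit — every condition holds. Turning to paragraph (o): (o) is engaged — the registered capacity is 1,400 units, below the 1,450 units limit. So (e) is unavailable.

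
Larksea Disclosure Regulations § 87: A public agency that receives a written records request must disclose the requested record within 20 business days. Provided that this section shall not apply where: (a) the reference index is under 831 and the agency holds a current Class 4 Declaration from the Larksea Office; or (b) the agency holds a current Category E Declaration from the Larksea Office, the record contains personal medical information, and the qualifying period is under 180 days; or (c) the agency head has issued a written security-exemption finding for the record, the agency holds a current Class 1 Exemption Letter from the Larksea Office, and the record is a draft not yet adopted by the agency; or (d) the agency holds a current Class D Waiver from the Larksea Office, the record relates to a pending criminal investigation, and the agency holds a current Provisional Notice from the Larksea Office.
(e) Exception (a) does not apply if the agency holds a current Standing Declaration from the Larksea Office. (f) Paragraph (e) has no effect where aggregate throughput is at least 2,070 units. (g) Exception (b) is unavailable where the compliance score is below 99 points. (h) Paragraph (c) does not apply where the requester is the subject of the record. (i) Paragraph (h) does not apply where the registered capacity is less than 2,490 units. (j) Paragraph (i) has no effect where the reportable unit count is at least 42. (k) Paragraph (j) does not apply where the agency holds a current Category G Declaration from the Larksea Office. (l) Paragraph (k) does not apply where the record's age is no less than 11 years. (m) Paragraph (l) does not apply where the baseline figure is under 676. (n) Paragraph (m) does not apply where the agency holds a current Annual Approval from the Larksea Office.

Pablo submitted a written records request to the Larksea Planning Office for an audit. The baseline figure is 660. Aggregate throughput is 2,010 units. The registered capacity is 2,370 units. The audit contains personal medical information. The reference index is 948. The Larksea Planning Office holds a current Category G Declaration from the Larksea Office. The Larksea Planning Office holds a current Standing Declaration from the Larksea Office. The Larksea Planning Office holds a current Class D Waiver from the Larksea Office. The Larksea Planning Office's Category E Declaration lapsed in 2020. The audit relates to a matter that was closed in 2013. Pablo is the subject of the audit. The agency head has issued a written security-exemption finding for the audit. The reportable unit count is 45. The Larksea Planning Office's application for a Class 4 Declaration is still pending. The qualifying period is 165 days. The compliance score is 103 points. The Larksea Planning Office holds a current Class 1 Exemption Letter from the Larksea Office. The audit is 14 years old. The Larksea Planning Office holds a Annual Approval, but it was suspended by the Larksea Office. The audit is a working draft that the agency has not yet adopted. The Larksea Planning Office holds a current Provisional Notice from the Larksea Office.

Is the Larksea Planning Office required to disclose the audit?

No — exception (c) applies; the Larksea Planning Office is not required to disclose the audit.

Exception (a) does not apply: the reference index is 948, not under 831.
Exception (b) does not apply: no current Category E Declaration is held.
All of (c)'s requirements are met (a written security-exemption finding has been issued; a current Class 1 Exemption Letter is held; the audit is an unadopted draft). Under paragraphs (h)–(n): (h) is engaged (Pablo is the subject of the audit), but is set aside by (i): (i) operates — the registered capacity is 2,370 units, less than the 2,490 units limit. (j) applies (the reportable unit count is 45, meeting the 42 threshold), but is displaced by (k): (k) operates against (j): a current Category G Declaration is held. (l) is triggered (the record's age is 14 years, meeting the 11 years threshold), but yields to (m): (m) is triggered — the baseline figure is 660, under the 676 limit. (n), which would lift (m), is inapplicable — the Annual Approval is not current. So (c) applies.
Exception (d) requires that the record relates to a pending criminal investigation; but the audit relates to a closed matter, so (d) is unavailable.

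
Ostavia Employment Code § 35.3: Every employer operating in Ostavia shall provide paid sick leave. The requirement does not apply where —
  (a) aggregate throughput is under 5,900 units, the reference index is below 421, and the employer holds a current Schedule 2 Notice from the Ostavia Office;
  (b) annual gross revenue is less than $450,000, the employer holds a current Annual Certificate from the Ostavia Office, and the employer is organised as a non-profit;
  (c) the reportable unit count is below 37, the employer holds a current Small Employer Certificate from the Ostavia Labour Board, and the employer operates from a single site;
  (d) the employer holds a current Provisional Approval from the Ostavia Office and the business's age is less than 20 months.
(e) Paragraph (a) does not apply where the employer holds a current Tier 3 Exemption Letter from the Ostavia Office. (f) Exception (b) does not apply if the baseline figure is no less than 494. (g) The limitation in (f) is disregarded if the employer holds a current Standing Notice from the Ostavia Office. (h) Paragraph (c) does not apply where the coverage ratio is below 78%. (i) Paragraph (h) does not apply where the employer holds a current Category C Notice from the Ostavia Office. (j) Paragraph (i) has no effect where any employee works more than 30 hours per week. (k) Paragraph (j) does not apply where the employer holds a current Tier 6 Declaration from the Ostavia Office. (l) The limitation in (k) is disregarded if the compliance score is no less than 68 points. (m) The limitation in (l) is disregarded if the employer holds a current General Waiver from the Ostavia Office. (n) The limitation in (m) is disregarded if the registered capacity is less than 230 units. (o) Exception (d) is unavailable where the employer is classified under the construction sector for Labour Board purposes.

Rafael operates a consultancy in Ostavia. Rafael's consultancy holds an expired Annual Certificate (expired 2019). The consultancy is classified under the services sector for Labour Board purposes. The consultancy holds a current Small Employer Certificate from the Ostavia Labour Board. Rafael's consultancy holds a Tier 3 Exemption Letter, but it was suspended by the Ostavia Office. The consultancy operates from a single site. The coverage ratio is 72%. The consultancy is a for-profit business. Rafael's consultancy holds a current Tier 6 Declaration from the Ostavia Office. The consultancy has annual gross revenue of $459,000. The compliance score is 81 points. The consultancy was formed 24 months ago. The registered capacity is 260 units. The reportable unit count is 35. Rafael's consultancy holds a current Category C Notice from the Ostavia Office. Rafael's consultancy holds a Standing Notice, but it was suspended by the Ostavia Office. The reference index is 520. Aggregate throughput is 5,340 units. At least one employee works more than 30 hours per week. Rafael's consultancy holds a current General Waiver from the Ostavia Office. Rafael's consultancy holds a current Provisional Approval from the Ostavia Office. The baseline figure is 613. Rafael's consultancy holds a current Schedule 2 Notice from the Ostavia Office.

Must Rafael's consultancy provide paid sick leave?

Exception (a) requires that the reference index is below 421; but the reference index is 520, not below 421, so (a) is unavailable.
Exception (b) fails — annual gross revenue is $459,000, not less than $450,000.
Exception (c) is satisfied on its face — the reportable unit count is 35, below the 37 limit; a current Small Employer Certificate is held; the employer operates from a single site. Considering the limiting provisions: (h) would limit (c) — the coverage ratio is 72%, below the 78% limit — but (i) sets (h) aside: (i) applies — a current Category C Notice is held. (j) would limit (i) — at least one employee exceeds 30 hours/week — but (k) sets (j) aside: (k) is engaged — a current Tier 6 Declaration is held. (l) would limit (k) — the compliance score is 81 points, meeting the 68 points threshold — but (m) sets (l) aside: (m) is engaged — a current General Waiver is held. (n), which would lift (m), is inapplicable — the registered capacity is 260 units, not less than 230 units. Exception (c) stands.
Exception (d) requires that the business's age is less than 20 months; but the business's age is 24 months, not less than 20 months, so (d) is unavailable.

No — exception (c) applies; Rafael's consultancy is not required to provide paid sick leave.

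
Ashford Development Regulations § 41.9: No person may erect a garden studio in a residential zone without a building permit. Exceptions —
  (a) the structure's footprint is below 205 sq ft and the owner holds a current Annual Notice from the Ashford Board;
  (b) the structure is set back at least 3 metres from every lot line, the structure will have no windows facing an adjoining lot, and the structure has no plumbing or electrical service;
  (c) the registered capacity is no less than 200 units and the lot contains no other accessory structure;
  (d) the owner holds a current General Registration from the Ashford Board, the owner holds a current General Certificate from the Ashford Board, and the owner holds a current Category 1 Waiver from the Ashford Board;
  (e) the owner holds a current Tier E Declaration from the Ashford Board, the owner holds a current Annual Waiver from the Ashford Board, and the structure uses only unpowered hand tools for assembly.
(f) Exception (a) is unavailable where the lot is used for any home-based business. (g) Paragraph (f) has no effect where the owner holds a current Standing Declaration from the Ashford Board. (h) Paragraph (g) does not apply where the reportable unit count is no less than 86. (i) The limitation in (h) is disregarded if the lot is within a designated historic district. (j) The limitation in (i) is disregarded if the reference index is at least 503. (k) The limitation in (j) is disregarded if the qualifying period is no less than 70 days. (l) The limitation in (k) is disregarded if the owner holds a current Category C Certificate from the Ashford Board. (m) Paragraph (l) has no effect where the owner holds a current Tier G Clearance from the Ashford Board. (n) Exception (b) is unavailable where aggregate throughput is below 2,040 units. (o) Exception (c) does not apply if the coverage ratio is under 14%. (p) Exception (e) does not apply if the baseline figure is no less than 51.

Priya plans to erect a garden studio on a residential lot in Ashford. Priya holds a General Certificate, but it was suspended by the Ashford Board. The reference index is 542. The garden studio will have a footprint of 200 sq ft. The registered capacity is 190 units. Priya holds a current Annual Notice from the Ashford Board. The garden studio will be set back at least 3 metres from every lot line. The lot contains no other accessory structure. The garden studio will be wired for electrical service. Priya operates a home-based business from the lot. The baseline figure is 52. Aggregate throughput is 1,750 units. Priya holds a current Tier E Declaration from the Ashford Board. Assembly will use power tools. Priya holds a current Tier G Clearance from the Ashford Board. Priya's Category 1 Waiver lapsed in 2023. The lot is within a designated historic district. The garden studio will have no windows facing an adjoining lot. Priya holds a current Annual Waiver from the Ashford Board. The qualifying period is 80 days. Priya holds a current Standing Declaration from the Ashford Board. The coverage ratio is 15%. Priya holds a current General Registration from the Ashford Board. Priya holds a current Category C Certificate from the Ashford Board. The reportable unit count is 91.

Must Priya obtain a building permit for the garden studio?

No — exception (a) applies; Priya does not need a building permit.

All of (a)'s requirements are met (the structure's footprint is 200 sq ft, below the 205 sq ft limit; a current Annual Notice is held). Under paragraphs (f)–(m): (f) would limit (a) — a home-based business operates on the lot — but (g) sets (f) aside: (g) is engaged — a current Standing Declaration is held. (h) would limit (g) — the reportable unit count is 91, meeting the 86 threshold — but (i) sets (h) aside: (i) is triggered — the lot is in a historic district. (j) would limit (i) — the reference index is 542, meeting the 503 threshold — but (k) sets (j) aside: (k) operates — the qualifying period is 80 days, meeting the 70 days threshold. (l) is engaged (a current Category C Certificate is held), but is set aside by (m): (m) operates against (l): a current Tier G Clearance is held. So (a) applies.
Exception (b) requires that the structure has no plumbing or electrical service; but electrical service is planned, so (b) is unavailable.
Exception (c) does not apply: the registered capacity is 190 units, short of 200 units.
Exception (d) fails — no current General Certificate is held.
Exception (e) does not apply: assembly uses power tools.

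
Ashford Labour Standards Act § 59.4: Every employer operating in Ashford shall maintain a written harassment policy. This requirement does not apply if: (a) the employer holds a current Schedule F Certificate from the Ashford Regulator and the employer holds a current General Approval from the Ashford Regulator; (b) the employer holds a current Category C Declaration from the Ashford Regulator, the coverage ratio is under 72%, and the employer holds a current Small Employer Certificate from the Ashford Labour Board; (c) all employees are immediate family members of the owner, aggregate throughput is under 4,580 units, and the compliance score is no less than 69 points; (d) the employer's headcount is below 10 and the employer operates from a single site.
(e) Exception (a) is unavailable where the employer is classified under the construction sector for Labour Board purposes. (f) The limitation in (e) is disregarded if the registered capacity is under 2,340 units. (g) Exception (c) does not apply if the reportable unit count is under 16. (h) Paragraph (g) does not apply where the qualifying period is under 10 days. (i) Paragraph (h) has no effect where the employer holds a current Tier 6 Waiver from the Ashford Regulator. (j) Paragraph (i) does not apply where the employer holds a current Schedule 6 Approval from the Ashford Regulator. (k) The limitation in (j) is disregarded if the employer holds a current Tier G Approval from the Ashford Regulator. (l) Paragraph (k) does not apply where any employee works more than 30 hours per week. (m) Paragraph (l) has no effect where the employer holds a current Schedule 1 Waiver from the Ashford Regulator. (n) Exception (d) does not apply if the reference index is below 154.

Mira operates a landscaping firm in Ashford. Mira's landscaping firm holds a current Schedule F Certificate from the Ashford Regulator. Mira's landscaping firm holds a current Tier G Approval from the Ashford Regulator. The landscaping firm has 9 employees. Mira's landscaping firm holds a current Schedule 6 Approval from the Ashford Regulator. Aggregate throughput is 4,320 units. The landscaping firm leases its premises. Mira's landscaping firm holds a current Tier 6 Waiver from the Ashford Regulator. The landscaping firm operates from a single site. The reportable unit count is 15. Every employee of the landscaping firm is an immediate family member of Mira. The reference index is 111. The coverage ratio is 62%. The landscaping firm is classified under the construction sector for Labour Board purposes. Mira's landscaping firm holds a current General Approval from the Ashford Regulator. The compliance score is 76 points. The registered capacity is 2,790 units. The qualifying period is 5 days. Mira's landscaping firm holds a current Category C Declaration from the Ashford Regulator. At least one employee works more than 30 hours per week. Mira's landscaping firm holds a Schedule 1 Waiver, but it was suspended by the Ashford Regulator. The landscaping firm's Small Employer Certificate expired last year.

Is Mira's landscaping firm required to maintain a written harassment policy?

No — exception (c) applies; Mira's landscaping firm is not required to maintain a written harassment policy.

Exception (a): a current Schedule F Certificate is held; a current General Approval is held — every condition holds. Turning to paragraphs (e)–(f): (e) operates against (a): the landscaping firm is classified under the construction sector. (f) is inapplicable (the registered capacity is 2,790 units, not under 2,340 units), so (e) stands. So (a) is unavailable.
Exception (b) does not apply: the Small Employer Certificate has expired.
Exception (c): every employee is an immediate family member; aggregate throughput is 4,320 units, under the 4,580 units limit; the compliance score is 76 points, meeting the 69 points threshold — every condition holds. Considering the limiting provisions: (g) is engaged (the reportable unit count is 15, under the 16 limit), but is itself disapplied by (h): (h) is triggered — the qualifying period is 5 days, under the 10 days limit. (i) would limit (h) — a current Tier 6 Waiver is held — but (j) sets (i) aside: (j) operates against (i): a current Schedule 6 Approval is held. (k) would limit (j) — a current Tier G Approval is held — but (l) sets (k) aside: (l) operates against (k): at least one employee exceeds 30 hours/week. (m), which would lift (l), is not engaged — there is no Schedule 1 Waiver in force. Exception (c) stands.
Exception (d)'s conditions are all satisfied: the employer's headcount is 9, below the 10 limit; the employer operates from a single site. Turning to paragraph (n): (n) is engaged — the reference index is 111, below the 154 limit. (d) is therefore removed.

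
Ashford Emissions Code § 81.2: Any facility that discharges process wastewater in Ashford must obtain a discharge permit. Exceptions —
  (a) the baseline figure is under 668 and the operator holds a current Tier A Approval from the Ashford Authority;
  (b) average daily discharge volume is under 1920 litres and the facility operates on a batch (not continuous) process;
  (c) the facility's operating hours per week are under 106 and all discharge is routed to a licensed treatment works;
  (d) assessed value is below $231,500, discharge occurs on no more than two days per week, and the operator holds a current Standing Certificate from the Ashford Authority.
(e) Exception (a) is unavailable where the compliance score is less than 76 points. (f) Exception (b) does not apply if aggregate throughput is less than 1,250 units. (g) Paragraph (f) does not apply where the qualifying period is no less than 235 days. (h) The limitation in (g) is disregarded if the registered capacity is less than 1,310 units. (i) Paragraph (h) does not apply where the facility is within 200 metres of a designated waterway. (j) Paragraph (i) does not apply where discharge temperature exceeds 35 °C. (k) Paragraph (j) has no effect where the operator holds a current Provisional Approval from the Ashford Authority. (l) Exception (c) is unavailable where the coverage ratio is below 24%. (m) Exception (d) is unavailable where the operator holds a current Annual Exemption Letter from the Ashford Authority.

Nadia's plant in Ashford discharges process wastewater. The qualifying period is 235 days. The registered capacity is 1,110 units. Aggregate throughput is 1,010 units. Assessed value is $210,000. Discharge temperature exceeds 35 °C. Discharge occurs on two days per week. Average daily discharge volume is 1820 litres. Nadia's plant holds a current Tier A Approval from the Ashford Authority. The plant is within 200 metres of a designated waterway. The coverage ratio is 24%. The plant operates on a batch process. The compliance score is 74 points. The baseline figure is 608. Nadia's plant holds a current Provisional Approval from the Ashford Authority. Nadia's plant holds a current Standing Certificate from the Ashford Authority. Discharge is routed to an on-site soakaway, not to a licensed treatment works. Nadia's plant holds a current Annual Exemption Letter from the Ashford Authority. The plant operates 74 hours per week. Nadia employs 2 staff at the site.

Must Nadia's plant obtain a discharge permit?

No — exception (b) applies; Nadia's plant is not required to obtain a discharge permit.

Exception (a) is satisfied on its face — the baseline figure is 608, under the 668 limit; a current Tier A Approval is held. But: (e) operates — the compliance score is 74 points, less than the 76 points limit. So (a) is unavailable.
Exception (b) is satisfied on its face — average daily discharge volume is 1820 litres, under the 1920 litres limit; the facility operates on a batch process. Under paragraphs (f)–(k): (f) would limit (b) — aggregate throughput is 1,010 units, less than the 1,250 units limit — but (g) sets (f) aside: (g) operates against (f): the qualifying period is 235 days, meeting the 235 days threshold. (h) would limit (g) — the registered capacity is 1,110 units, less than the 1,310 units limit — but (i) sets (h) aside: (i) is triggered — the plant is within 200 m of a designated waterway. (j) would limit (i) — discharge temperature exceeds 35 °C — but (k) sets (j) aside: (k) is triggered — a current Provisional Approval is held. Exception (b) stands.
Exception (c) fails — discharge is not routed to a licensed treatment works.
Exception (d)'s conditions are all satisfied: assessed value is $210,000, below the $231,500 limit; discharge occurs on no more than two days per week; a current Standing Certificate is held. But applying paragraph (m): (m) operates against (d): a current Annual Exemption Letter is held. So (d) is unavailable.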